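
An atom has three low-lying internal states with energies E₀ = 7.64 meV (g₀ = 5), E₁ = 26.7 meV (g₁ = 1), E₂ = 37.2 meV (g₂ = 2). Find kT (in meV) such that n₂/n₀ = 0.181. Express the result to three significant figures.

n₂/n₀ = (g₂/g₀) exp[−(E₂−E₀)/kT] = 0.181.
⇒ (E₂−E₀)/kT = ln((2/5)/0.181) = ln(2.2099) = 0.79295.
kT = 29.56 meV / 0.79295 = 37.3 meV.

37.3 meV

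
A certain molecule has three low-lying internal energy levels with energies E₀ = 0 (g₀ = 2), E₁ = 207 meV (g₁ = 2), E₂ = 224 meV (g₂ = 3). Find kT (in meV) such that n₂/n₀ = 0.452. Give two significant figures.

n₂/n₀ = (g₂/g₀) exp[−(E₂−E₀)/kT] = 0.452.
⇒ (E₂−E₀)/kT = ln((3/2)/0.452) = ln(3.319) = 1.200.
kT = 224 meV / 1.200 = 190 meV.

190 meV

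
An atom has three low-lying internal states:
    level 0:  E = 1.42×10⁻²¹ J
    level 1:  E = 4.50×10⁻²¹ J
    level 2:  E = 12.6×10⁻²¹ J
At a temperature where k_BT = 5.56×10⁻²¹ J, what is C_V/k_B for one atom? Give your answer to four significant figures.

0.3018

Eᵢ/kT = 0.255396, 0.809353, 2.26619.
Z = Σ e^(−Eᵢ/kT) = e^(−0.255396) + e^(−0.809353) + e^(−2.26619) = 0.774610 + 0.445146 + 0.103707 = 1.32346.
⟨E⟩ = 3.33203, ⟨E²⟩ = 20.4318.
C_V/k_B = (⟨E²⟩ − ⟨E⟩²)/(kT)² = (20.4318 − 11.1024)/30.9136 = 0.3018.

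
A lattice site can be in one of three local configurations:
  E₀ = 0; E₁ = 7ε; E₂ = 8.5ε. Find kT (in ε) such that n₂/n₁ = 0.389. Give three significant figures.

1.59 ε

n₂/n₁ = exp[−(E₂−E₁)/kT] = 0.389.
⇒ (E₂−E₁)/kT = ln(1/0.389) = ln(2.5707) = 0.94418.
kT = 1.5ε / 0.94418 = 1.59 ε.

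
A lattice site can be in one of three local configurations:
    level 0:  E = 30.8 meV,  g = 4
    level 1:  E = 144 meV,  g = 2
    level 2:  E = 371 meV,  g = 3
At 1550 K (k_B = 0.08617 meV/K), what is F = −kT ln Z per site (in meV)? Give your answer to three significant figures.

k_BT = 0.08617 × 1550 K = 133.56 meV.
Eᵢ/kT = 0.23061, 1.0782, 2.7778.
Z = Σ gᵢe^(−Eᵢ/kT) = 4·e^(−0.23061) + 2·e^(−1.0782) + 3·e^(−2.7778) = 3.1762 + 0.68041 + 0.18653 = 4.0431.
F = −kT ln Z = −133.56 × ln(4.0431) = −133.56 × 1.3970 = -187 meV.

-187 meV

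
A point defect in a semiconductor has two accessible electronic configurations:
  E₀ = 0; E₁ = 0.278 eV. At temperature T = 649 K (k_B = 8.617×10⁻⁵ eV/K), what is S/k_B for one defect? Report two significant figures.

0.041

k_BT = 8.617×10⁻⁵ × 649 K = 0.05592 eV.
Eᵢ/kT = 0, 4.971.
Z = Σ e^(−Eᵢ/kT) = e^(−0) + e^(−4.971) = 1.000 + 0.006936 = 1.007.
⟨E⟩ = Σ EᵢPᵢ = 0.001915 eV.
S/k_B = ln Z + ⟨E⟩/kT = ln(1.007) + 0.001915/0.05592 = 0.006976 + 0.03425 = 0.041.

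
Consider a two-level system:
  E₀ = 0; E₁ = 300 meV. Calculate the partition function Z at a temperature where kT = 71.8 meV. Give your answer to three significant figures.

Eᵢ/kT = 0, 4.1783.
Z = Σ e^(−Eᵢ/kT) = e^(−0) + e^(−4.1783) = 1.0000 + 0.015325 = 1.0153.

Z = 1.02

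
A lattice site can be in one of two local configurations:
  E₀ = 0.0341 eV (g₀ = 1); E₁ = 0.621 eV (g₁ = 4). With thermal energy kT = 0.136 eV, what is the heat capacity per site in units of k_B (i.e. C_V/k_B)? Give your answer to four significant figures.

0.8968

Eᵢ/kT = 0.250735, 4.56618.
Z = Σ gᵢe^(−Eᵢ/kT) = 1·e^(−0.250735) + 4·e^(−4.56618) = 0.778229 + 0.0415904 = 0.819819.
⟨E⟩ = 0.0638742 eV, ⟨E²⟩ = 0.0206678 eV².
C_V/k_B = (⟨E²⟩ − ⟨E⟩²)/(kT)² = (0.0206678 − 0.00407991)/0.0184960 = 0.8968.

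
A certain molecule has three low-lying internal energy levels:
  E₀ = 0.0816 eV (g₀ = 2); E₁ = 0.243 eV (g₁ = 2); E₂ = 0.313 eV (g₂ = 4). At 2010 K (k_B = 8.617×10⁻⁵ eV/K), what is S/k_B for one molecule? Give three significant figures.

k_BT = 8.617×10⁻⁵ × 2010 K = 0.17320 eV.
Eᵢ/kT = 0.47113, 1.4030, 1.8072.
Z = Σ gᵢe^(−Eᵢ/kT) = 2·e^(−0.47113) + 2·e^(−1.4030) + 4·e^(−1.8072) = 1.2486 + 0.49172 + 0.65645 = 2.3968.
⟨E⟩ = Σ EᵢPᵢ = 0.17809 eV.
S/k_B = ln Z + ⟨E⟩/kT = ln(2.3968) + 0.17809/0.17320 = 0.87413 + 1.0282 = 1.90.

1.90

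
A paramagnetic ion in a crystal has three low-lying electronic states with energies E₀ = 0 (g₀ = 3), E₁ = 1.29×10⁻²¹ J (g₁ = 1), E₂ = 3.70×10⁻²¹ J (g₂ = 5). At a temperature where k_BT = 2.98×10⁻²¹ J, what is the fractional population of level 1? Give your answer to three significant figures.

Eᵢ/kT = 0, 0.43289, 1.2416.
Z = Σ gᵢe^(−Eᵢ/kT) = 3·e^(−0) + 1·e^(−0.43289) + 5·e^(−1.2416) = 3.0000 + 0.64863 + 1.4446 = 5.0932.
P₁ = g₁ e^(−E₁/kT) / Z = 0.64863/5.0932 = 0.127.

0.127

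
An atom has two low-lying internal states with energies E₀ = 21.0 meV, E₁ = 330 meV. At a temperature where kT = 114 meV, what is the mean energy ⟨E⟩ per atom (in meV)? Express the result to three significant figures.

40.3 meV

Eᵢ/kT = 0.18421, 2.8947.
Z = Σ e^(−Eᵢ/kT) = e^(−0.18421) + e^(−2.8947) = 0.83176 + 0.055316 = 0.88708.
⟨E⟩ = Σ Eᵢ e^(−Eᵢ/kT) / Z = (21.0·0.83176 + 330·0.055316) / 0.88708 = 40.3 meV.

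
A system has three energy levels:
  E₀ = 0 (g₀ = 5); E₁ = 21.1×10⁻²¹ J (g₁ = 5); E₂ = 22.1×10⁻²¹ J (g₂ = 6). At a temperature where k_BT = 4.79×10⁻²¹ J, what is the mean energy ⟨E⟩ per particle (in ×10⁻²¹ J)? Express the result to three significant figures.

Eᵢ/kT = 0, 4.4050, 4.6138.
Z = Σ gᵢe^(−Eᵢ/kT) = 5·e^(−0) + 5·e^(−4.4050) + 6·e^(−4.6138) = 5.0000 + 0.061081 + 0.059484 = 5.1206.
⟨E⟩ = Σ Eᵢ gᵢe^(−Eᵢ/kT) / Z = (0·5.0000 + 21.1·0.061081 + 22.1·0.059484) / 5.1206 = 0.508 ×10⁻²¹ J.

0.508 ×10⁻²¹ J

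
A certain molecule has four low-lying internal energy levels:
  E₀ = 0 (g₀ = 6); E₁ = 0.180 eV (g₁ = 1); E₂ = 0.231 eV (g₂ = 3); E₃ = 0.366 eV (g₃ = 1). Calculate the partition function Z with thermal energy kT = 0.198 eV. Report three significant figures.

Eᵢ/kT = 0, 0.90909, 1.1667, 1.8485.
Z = Σ gᵢe^(−Eᵢ/kT) = 6·e^(−0) + 1·e^(−0.90909) + 3·e^(−1.1667) + 1·e^(−1.8485) = 6.0000 + 0.40289 + 0.93418 + 0.15747 = 7.4945.

Z = 7.49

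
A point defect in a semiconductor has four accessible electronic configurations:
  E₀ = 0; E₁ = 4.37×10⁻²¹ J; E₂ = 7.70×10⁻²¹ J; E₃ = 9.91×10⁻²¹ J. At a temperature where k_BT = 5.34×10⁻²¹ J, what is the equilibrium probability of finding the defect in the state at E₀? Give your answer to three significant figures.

0.545

Eᵢ/kT = 0, 0.81835, 1.4419, 1.8558.
Z = Σ e^(−Eᵢ/kT) = e^(−0) + e^(−0.81835) + e^(−1.4419) + e^(−1.8558) = 1.0000 + 0.44116 + 0.23648 + 0.15633 = 1.8340.
P₀ = e^(−E₀/kT) / Z = 1.0000/1.8340 = 0.545.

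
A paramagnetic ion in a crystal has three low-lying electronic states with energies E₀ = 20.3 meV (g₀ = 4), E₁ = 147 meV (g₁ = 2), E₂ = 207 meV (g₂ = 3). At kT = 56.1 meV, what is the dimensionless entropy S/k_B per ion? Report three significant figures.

Eᵢ/kT = 0.36185, 2.6203, 3.6898.
Z = Σ gᵢe^(−Eᵢ/kT) = 4·e^(−0.36185) + 2·e^(−2.6203) + 3·e^(−3.6898) = 2.7855 + 0.14556 + 0.074931 = 3.0060.
⟨E⟩ = Σ EᵢPᵢ = 31.089 meV.
S/k_B = ln Z + ⟨E⟩/kT = ln(3.0060) + 31.089/56.1 = 1.1006 + 0.55417 = 1.65.

1.65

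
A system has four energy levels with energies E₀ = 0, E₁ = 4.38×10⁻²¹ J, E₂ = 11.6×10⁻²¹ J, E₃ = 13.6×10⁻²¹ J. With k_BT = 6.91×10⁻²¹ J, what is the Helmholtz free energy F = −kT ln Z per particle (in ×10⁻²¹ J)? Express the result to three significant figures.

Eᵢ/kT = 0, 0.63386, 1.6787, 1.9682.
Z = Σ e^(−Eᵢ/kT) = e^(−0) + e^(−0.63386) + e^(−1.6787) + e^(−1.9682) = 1.0000 + 0.53054 + 0.18662 + 0.13971 = 1.8569.
F = −kT ln Z = −6.91 × ln(1.8569) = −6.91 × 0.61891 = -4.28 ×10⁻²¹ J.

-4.28 ×10⁻²¹ J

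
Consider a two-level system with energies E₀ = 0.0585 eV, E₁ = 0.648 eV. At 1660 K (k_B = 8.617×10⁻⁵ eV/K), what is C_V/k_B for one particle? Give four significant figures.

k_BT = 8.617×10⁻⁵ × 1660 K = 0.143042 eV.
Eᵢ/kT = 0.408971, 4.53014.
Z = Σ e^(−Eᵢ/kT) = e^(−0.408971) + e^(−4.53014) = 0.664333 + 0.0107792 = 0.675112.
⟨E⟩ = 0.0679123 eV, ⟨E²⟩ = 0.0100720 eV².
C_V/k_B = (⟨E²⟩ − ⟨E⟩²)/(kT)² = (0.0100720 − 0.00461208)/0.0204610 = 0.2668.

0.2668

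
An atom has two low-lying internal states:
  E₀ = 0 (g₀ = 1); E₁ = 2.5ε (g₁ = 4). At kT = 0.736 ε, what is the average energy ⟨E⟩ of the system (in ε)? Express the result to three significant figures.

0.295 ε

Eᵢ/kT = 0, 3.3967.
Z = Σ gᵢe^(−Eᵢ/kT) = 1·e^(−0) + 4·e^(−3.3967) = 1.0000 + 0.13393 = 1.1339.
⟨E⟩ = Σ Eᵢ gᵢe^(−Eᵢ/kT) / Z = (0·1.0000 + 2.5·0.13393) / 1.1339 = 0.295 ε.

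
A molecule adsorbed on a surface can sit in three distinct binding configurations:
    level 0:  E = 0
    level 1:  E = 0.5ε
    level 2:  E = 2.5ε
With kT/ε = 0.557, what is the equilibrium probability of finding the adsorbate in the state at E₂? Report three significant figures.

Eᵢ/kT = 0, 0.89767, 4.4883.
Z = Σ e^(−Eᵢ/kT) = e^(−0) + e^(−0.89767) + e^(−4.4883) = 1.0000 + 0.40752 + 0.011240 = 1.4188.
P₂ = e^(−E₂/kT) / Z = 0.011240/1.4188 = 0.00792.

0.00792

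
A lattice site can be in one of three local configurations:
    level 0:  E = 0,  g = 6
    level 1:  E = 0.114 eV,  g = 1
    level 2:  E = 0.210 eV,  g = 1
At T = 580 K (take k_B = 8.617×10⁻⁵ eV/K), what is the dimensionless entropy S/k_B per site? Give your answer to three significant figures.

1.86

k_BT = 8.617×10⁻⁵ × 580 K = 0.049979 eV.
Eᵢ/kT = 0, 2.2810, 4.2018.
Z = Σ gᵢe^(−Eᵢ/kT) = 6·e^(−0) + 1·e^(−2.2810) + 1·e^(−4.2018) = 6.0000 + 0.10218 + 0.014969 = 6.1171.
⟨E⟩ = Σ EᵢPᵢ = 0.0024181 eV.
S/k_B = ln Z + ⟨E⟩/kT = ln(6.1171) + 0.0024181/0.049979 = 1.8111 + 0.048382 = 1.86.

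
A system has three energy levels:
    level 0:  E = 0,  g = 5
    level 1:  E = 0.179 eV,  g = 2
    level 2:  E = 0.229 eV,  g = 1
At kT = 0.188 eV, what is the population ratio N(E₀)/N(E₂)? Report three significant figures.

n₀/n₂ = (g₀/g₂) exp[−(E₀−E₂)/kT] = (5/1) × exp(−(-0.229 eV)/(0.188 eV)) = (5/1) × exp(1.2181) = 16.9.

16.9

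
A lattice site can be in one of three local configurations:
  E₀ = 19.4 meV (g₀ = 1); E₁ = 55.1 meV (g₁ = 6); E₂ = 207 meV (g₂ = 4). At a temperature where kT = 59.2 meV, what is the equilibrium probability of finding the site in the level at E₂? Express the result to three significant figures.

Eᵢ/kT = 0.32770, 0.93074, 3.4966.
Z = Σ gᵢe^(−Eᵢ/kT) = 1·e^(−0.32770) + 6·e^(−0.93074) + 4·e^(−3.4966) = 0.72058 + 2.3656 + 0.12120 = 3.2074.
P₂ = g₂ e^(−E₂/kT) / Z = 0.12120/3.2074 = 0.0378.

0.0378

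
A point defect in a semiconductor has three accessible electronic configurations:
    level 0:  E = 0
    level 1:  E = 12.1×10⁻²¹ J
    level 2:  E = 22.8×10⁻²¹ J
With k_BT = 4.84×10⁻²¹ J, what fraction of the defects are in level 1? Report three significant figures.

Eᵢ/kT = 0, 2.5000, 4.7107.
Z = Σ e^(−Eᵢ/kT) = e^(−0) + e^(−2.5000) + e^(−4.7107) = 1.0000 + 0.082085 + 0.0089985 = 1.0911.
P₁ = e^(−E₁/kT) / Z = 0.082085/1.0911 = 0.0752.

0.0752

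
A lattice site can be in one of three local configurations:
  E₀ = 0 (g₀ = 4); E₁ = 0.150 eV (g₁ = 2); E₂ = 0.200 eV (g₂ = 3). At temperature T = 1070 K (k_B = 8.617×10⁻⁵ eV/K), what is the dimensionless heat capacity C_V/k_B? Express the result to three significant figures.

k_BT = 8.617×10⁻⁵ × 1070 K = 0.092202 eV.
Eᵢ/kT = 0, 1.6269, 2.1692.
Z = Σ gᵢe^(−Eᵢ/kT) = 4·e^(−0) + 2·e^(−1.6269) + 3·e^(−2.1692) = 4.0000 + 0.39308 + 0.34281 = 4.7359.
⟨E⟩ = 0.026927 eV, ⟨E²⟩ = 0.0047629 eV².
C_V/k_B = (⟨E²⟩ − ⟨E⟩²)/(kT)² = (0.0047629 − 0.00072506)/0.0085012 = 0.475.

0.475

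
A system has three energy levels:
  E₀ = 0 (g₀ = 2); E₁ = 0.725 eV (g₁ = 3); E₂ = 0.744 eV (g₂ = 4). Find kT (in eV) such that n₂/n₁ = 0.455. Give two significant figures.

n₂/n₁ = (g₂/g₁) exp[−(E₂−E₁)/kT] = 0.455.
⇒ (E₂−E₁)/kT = ln((4/3)/0.455) = ln(2.930) = 1.075.
kT = 0.019 eV / 1.075 = 0.018 eV.

0.018 eV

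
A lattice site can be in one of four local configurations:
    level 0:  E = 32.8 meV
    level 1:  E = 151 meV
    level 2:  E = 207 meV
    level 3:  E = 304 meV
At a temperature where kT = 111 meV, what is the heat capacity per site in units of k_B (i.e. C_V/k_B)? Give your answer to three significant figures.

Eᵢ/kT = 0.29550, 1.3604, 1.8649, 2.7387.
Z = Σ e^(−Eᵢ/kT) = e^(−0.29550) + e^(−1.3604) + e^(−1.8649) + e^(−2.7387) = 0.74416 + 0.25656 + 0.15491 + 0.064654 = 1.2203.
⟨E⟩ = 94.133 meV, ⟨E²⟩ = 15786 meV².
C_V/k_B = (⟨E²⟩ − ⟨E⟩²)/(kT)² = (15786 − 8861.0)/12321 = 0.562.

0.562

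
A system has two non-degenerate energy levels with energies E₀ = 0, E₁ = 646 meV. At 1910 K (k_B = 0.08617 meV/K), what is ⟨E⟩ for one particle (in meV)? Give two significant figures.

k_BT = 0.08617 × 1910 K = 164.6 meV.
Eᵢ/kT = 0, 3.925.
Z = Σ e^(−Eᵢ/kT) = e^(−0) + e^(−3.925) = 1.000 + 0.01974 = 1.020.
⟨E⟩ = Σ Eᵢ e^(−Eᵢ/kT) / Z = (0·1.000 + 646·0.01974) / 1.020 = 13 meV.

13 meV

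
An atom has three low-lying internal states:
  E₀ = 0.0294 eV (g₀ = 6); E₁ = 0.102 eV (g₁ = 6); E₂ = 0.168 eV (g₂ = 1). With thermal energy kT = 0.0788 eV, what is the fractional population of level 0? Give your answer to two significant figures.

Eᵢ/kT = 0.3731, 1.294, 2.132.
Z = Σ gᵢe^(−Eᵢ/kT) = 6·e^(−0.3731) + 6·e^(−1.294) + 1·e^(−2.132) = 4.132 + 1.645 + 0.1186 = 5.896.
P₀ = g₀ e^(−E₀/kT) / Z = 4.132/5.896 = 0.70.

0.70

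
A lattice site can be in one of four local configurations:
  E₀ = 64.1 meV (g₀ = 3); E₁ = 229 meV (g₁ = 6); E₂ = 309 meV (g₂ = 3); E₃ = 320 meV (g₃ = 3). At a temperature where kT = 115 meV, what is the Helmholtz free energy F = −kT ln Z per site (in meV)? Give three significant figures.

Eᵢ/kT = 0.55739, 1.9913, 2.6870, 2.7826.
Z = Σ gᵢe^(−Eᵢ/kT) = 3·e^(−0.55739) + 6·e^(−1.9913) + 3·e^(−2.6870) + 3·e^(−2.7826) = 1.7181 + 0.81911 + 0.20425 + 0.18563 = 2.9271.
F = −kT ln Z = −115 × ln(2.9271) = −115 × 1.0740 = -124 meV.

-124 meV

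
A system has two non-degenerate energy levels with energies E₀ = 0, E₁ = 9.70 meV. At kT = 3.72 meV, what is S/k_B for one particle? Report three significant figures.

0.250

Eᵢ/kT = 0, 2.6075.
Z = Σ e^(−Eᵢ/kT) = e^(−0) + e^(−2.6075) = 1.0000 + 0.073719 = 1.0737.
⟨E⟩ = Σ EᵢPᵢ = 0.66599 meV.
S/k_B = ln Z + ⟨E⟩/kT = ln(1.0737) + 0.66599/3.72 = 0.071111 + 0.17903 = 0.250.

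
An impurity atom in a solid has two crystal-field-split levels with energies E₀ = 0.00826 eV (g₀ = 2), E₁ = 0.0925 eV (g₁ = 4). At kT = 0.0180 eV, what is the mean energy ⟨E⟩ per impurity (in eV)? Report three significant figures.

0.00979 eV

Eᵢ/kT = 0.45889, 5.1389.
Z = Σ gᵢe^(−Eᵢ/kT) = 2·e^(−0.45889) + 4·e^(−5.1389) = 1.2640 + 0.023457 = 1.2875.
⟨E⟩ = Σ Eᵢ gᵢe^(−Eᵢ/kT) / Z = (0.00826·1.2640 + 0.0925·0.023457) / 1.2875 = 0.00979 eV.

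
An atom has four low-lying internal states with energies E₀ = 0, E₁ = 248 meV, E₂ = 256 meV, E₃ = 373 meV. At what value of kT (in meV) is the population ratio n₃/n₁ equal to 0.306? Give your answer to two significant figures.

110 meV

n₃/n₁ = exp[−(E₃−E₁)/kT] = 0.306.
⇒ (E₃−E₁)/kT = ln(1/0.306) = ln(3.268) = 1.184.
kT = 125 meV / 1.184 = 110 meV.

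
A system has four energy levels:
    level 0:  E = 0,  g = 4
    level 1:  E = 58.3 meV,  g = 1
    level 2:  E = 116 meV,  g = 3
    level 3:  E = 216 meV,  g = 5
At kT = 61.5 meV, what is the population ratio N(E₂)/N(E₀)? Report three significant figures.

n₂/n₀ = (g₂/g₀) exp[−(E₂−E₀)/kT] = (3/4) × exp(−(116 meV)/(61.5 meV)) = (3/4) × exp(-1.8862) = 0.114.

0.114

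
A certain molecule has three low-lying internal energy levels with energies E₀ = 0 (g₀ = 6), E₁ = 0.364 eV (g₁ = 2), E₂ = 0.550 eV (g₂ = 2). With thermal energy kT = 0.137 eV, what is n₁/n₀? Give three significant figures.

n₁/n₀ = (g₁/g₀) exp[−(E₁−E₀)/kT] = (2/6) × exp(−(0.364 eV)/(0.137 eV)) = (2/6) × exp(-2.6569) = 0.0234.

0.0234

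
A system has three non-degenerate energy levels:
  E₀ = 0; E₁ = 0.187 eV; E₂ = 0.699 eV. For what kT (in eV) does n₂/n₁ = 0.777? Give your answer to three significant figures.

2.03 eV

n₂/n₁ = exp[−(E₂−E₁)/kT] = 0.777.
⇒ (E₂−E₁)/kT = ln(1/0.777) = ln(1.2870) = 0.25231.
kT = 0.512 eV / 0.25231 = 2.03 eV.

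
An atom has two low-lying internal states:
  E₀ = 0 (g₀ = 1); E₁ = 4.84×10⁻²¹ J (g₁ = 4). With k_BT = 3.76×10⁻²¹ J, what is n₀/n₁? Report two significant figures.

n₀/n₁ = (g₀/g₁) exp[−(E₀−E₁)/kT] = (1/4) × exp(−(-4.84 ×10⁻²¹ J)/(3.76 ×10⁻²¹ J)) = (1/4) × exp(1.287) = 0.91.

0.91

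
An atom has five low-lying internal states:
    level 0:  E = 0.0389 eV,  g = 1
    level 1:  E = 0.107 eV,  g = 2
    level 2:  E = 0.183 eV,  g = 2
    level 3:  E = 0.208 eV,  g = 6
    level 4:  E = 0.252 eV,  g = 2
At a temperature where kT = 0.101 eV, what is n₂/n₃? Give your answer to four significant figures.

0.4270

n₂/n₃ = (g₂/g₃) exp[−(E₂−E₃)/kT] = (2/6) × exp(−(-0.025 eV)/(0.101 eV)) = (2/6) × exp(0.247525) = 0.4270.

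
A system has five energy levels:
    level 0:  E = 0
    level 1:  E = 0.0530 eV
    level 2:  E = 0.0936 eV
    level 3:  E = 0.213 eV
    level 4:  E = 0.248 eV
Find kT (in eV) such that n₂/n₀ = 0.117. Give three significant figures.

n₂/n₀ = exp[−(E₂−E₀)/kT] = 0.117.
⇒ (E₂−E₀)/kT = ln(1/0.117) = ln(8.5470) = 2.1456.
kT = 0.0936 eV / 2.1456 = 0.0436 eV.

0.0436 eV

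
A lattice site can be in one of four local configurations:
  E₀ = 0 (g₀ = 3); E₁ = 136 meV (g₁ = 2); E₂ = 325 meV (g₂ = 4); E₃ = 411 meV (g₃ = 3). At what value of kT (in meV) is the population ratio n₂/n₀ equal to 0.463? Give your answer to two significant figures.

310 meV

n₂/n₀ = (g₂/g₀) exp[−(E₂−E₀)/kT] = 0.463.
⇒ (E₂−E₀)/kT = ln((4/3)/0.463) = ln(2.880) = 1.058.
kT = 325 meV / 1.058 = 310 meV.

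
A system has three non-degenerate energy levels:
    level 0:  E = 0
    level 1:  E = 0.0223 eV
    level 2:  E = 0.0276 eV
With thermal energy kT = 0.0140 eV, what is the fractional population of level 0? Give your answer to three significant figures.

0.745

Eᵢ/kT = 0, 1.5929, 1.9714.
Z = Σ e^(−Eᵢ/kT) = e^(−0) + e^(−1.5929) + e^(−1.9714) = 1.0000 + 0.20334 + 0.13926 = 1.3426.
P₀ = e^(−E₀/kT) / Z = 1.0000/1.3426 = 0.745.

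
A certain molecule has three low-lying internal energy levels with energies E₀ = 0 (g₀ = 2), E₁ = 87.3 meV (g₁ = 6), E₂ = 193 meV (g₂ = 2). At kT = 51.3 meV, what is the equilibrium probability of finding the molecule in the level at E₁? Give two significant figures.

0.35

Eᵢ/kT = 0, 1.702, 3.762.
Z = Σ gᵢe^(−Eᵢ/kT) = 2·e^(−0) + 6·e^(−1.702) + 2·e^(−3.762) = 2.000 + 1.094 + 0.04647 = 3.140.
P₁ = g₁ e^(−E₁/kT) / Z = 1.094/3.140 = 0.35.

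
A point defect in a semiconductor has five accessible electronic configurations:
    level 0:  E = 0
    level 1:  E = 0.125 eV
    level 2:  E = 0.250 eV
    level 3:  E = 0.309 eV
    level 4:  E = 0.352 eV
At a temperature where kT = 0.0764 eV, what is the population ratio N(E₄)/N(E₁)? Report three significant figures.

n₄/n₁ = exp[−(E₄−E₁)/kT] = exp(−(0.227 eV)/(0.0764 eV)) = exp(-2.9712) = 0.0512.

0.0512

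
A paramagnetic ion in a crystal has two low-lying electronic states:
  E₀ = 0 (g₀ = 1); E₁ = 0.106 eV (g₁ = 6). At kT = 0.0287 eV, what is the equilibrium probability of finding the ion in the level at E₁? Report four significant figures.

0.1299

Eᵢ/kT = 0, 3.69338.
Z = Σ gᵢe^(−Eᵢ/kT) = 1·e^(−0) + 6·e^(−3.69338) = 1.00000 + 0.149326 = 1.14933.
P₁ = g₁ e^(−E₁/kT) / Z = 0.149326/1.14933 = 0.1299.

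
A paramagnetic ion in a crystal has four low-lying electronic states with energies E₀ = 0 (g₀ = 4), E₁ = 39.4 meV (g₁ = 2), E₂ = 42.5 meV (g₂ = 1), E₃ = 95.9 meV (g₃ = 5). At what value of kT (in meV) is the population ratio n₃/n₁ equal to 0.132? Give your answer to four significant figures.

n₃/n₁ = (g₃/g₁) exp[−(E₃−E₁)/kT] = 0.132.
⇒ (E₃−E₁)/kT = ln((5/2)/0.132) = ln(18.9394) = 2.94124.
kT = 56.5 meV / 2.94124 = 19.21 meV.

19.21 meV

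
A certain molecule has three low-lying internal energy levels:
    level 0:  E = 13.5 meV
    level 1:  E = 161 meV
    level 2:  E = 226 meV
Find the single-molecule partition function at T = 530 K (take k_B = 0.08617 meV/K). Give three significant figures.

k_BT = 0.08617 × 530 K = 45.670 meV.
Eᵢ/kT = 0.29560, 3.5253, 4.9485.
Z = Σ e^(−Eᵢ/kT) = e^(−0.29560) + e^(−3.5253) + e^(−4.9485) = 0.74409 + 0.029443 + 0.0070940 = 0.78063.

Z = 0.781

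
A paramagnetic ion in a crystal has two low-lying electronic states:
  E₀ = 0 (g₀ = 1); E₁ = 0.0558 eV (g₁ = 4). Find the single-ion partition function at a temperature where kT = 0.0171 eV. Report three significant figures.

Eᵢ/kT = 0, 3.2632.
Z = Σ gᵢe^(−Eᵢ/kT) = 1·e^(−0) + 4·e^(−3.2632) = 1.0000 + 0.15306 = 1.1531.

Z = 1.15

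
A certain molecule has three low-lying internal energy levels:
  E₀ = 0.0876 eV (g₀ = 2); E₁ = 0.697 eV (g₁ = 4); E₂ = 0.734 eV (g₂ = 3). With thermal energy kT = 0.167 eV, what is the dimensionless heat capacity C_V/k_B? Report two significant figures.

0.99

Eᵢ/kT = 0.5246, 4.174, 4.395.
Z = Σ gᵢe^(−Eᵢ/kT) = 2·e^(−0.5246) + 4·e^(−4.174) + 3·e^(−4.395) = 1.184 + 0.06156 + 0.03702 = 1.283.
⟨E⟩ = 0.1355 eV, ⟨E²⟩ = 0.04594 eV².
C_V/k_B = (⟨E²⟩ − ⟨E⟩²)/(kT)² = (0.04594 − 0.01836)/0.02789 = 0.99.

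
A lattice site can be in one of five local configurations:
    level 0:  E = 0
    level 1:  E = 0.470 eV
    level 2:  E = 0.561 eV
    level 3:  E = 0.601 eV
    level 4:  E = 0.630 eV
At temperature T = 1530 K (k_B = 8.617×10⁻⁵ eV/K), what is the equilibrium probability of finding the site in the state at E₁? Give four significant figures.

0.02666

k_BT = 8.617×10⁻⁵ × 1530 K = 0.131840 eV.
Eᵢ/kT = 0, 3.56493, 4.25516, 4.55856, 4.77852.
Z = Σ e^(−Eᵢ/kT) = e^(−0) + e^(−3.56493) + e^(−4.25516) + e^(−4.55856) + e^(−4.77852) = 1.00000 + 0.0282990 + 0.0141908 + 0.0104771 + 0.00840843 = 1.06138.
P₁ = e^(−E₁/kT) / Z = 0.0282990/1.06138 = 0.02666.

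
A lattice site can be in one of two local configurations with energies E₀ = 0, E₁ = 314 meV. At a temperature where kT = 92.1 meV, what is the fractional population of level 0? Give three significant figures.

Eᵢ/kT = 0, 3.4093.
Z = Σ e^(−Eᵢ/kT) = e^(−0) + e^(−3.4093) = 1.0000 + 0.033064 = 1.0331.
P₀ = e^(−E₀/kT) / Z = 1.0000/1.0331 = 0.968.

0.968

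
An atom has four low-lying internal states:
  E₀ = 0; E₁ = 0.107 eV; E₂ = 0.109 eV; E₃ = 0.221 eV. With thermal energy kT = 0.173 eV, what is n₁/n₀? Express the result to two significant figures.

0.54

n₁/n₀ = exp[−(E₁−E₀)/kT] = exp(−(0.107 eV)/(0.173 eV)) = exp(-0.6185) = 0.54.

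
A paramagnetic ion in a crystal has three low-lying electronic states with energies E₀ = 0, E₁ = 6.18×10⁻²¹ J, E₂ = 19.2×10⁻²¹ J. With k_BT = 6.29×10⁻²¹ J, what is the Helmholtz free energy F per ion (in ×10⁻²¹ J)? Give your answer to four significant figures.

-2.213 ×10⁻²¹ J

Eᵢ/kT = 0, 0.982512, 3.05246.
Z = Σ e^(−Eᵢ/kT) = e^(−0) + e^(−0.982512) + e^(−3.05246) = 1.00000 + 0.374370 + 0.0472426 = 1.42161.
F = −kT ln Z = −6.29 × ln(1.42161) = −6.29 × 0.351790 = -2.213 ×10⁻²¹ J.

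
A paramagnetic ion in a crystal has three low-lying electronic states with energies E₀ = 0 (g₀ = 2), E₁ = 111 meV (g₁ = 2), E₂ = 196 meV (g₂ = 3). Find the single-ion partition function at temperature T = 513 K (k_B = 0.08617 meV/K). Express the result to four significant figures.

Z = 2.198

k_BT = 0.08617 × 513 K = 44.2052 meV.
Eᵢ/kT = 0, 2.51102, 4.43387.
Z = Σ gᵢe^(−Eᵢ/kT) = 2·e^(−0) + 2·e^(−2.51102) + 3·e^(−4.43387) = 2.00000 + 0.162371 + 0.0356054 = 2.19798.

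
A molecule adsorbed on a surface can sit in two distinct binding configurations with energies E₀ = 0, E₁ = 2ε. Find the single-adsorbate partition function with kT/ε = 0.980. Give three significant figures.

Eᵢ/kT = 0, 2.0408.
Z = Σ e^(−Eᵢ/kT) = e^(−0) + e^(−2.0408) = 1.0000 + 0.12992 = 1.1299.

Z = 1.13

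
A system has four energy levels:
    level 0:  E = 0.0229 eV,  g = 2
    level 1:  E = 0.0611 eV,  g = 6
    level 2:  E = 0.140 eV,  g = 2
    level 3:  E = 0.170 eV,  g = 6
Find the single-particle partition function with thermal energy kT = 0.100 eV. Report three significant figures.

Z = 6.44

Eᵢ/kT = 0.22900, 0.61100, 1.4000, 1.7000.
Z = Σ gᵢe^(−Eᵢ/kT) = 2·e^(−0.22900) + 6·e^(−0.61100) + 2·e^(−1.4000) + 6·e^(−1.7000) = 1.5907 + 3.2568 + 0.49319 + 1.0961 = 6.4368.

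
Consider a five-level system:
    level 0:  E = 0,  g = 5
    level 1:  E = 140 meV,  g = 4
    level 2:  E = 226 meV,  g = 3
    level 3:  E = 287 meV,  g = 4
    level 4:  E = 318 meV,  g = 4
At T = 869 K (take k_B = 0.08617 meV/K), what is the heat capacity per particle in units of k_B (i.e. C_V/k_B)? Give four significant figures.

0.8462

k_BT = 0.08617 × 869 K = 74.8817 meV.
Eᵢ/kT = 0, 1.86962, 3.01809, 3.83271, 4.24670.
Z = Σ gᵢe^(−Eᵢ/kT) = 5·e^(−0) + 4·e^(−1.86962) + 3·e^(−3.01809) + 4·e^(−3.83271) + 4·e^(−4.24670) = 5.00000 + 0.616729 + 0.146684 + 0.0866034 + 0.0572455 = 5.90726.
⟨E⟩ = 27.5173 meV, ⟨E²⟩ = 5502.09 meV².
C_V/k_B = (⟨E²⟩ − ⟨E⟩²)/(kT)² = (5502.09 − 757.202)/5607.27 = 0.8462.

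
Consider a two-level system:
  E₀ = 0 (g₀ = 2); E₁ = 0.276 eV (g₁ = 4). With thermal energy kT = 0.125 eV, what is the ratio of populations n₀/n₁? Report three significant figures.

4.55

n₀/n₁ = (g₀/g₁) exp[−(E₀−E₁)/kT] = (2/4) × exp(−(-0.276 eV)/(0.125 eV)) = (2/4) × exp(2.2080) = 4.55.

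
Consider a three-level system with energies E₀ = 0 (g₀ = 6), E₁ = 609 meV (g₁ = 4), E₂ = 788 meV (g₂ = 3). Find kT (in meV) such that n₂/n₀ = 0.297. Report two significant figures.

n₂/n₀ = (g₂/g₀) exp[−(E₂−E₀)/kT] = 0.297.
⇒ (E₂−E₀)/kT = ln((3/6)/0.297) = ln(1.684) = 0.5212.
kT = 788 meV / 0.5212 = 1500 meV.

1500 meV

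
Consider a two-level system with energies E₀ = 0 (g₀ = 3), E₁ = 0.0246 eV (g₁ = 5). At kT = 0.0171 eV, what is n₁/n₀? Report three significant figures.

0.395

n₁/n₀ = (g₁/g₀) exp[−(E₁−E₀)/kT] = (5/3) × exp(−(0.0246 eV)/(0.0171 eV)) = (5/3) × exp(-1.4386) = 0.395.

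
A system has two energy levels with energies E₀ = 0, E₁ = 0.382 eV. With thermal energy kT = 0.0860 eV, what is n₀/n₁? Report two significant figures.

85

n₀/n₁ = exp[−(E₀−E₁)/kT] = exp(−(-0.382 eV)/(0.0860 eV)) = exp(4.442) = 85.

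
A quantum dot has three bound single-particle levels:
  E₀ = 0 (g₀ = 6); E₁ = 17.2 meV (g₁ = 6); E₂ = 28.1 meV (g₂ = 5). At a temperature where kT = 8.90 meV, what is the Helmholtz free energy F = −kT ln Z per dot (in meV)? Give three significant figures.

Eᵢ/kT = 0, 1.9326, 3.1573.
Z = Σ gᵢe^(−Eᵢ/kT) = 6·e^(−0) + 6·e^(−1.9326) + 5·e^(−3.1573) = 6.0000 + 0.86863 + 0.21270 = 7.0813.
F = −kT ln Z = −8.90 × ln(7.0813) = −8.90 × 1.9575 = -17.4 meV.

-17.4 meV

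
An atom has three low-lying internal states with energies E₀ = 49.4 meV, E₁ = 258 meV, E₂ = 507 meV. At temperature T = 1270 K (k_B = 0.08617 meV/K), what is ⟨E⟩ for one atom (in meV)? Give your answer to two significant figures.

82 meV

k_BT = 0.08617 × 1270 K = 109.4 meV.
Eᵢ/kT = 0.4516, 2.358, 4.634.
Z = Σ e^(−Eᵢ/kT) = e^(−0.4516) + e^(−2.358) + e^(−4.634) = 0.6366 + 0.09461 + 0.009716 = 0.7409.
⟨E⟩ = Σ Eᵢ e^(−Eᵢ/kT) / Z = (49.4·0.6366 + 258·0.09461 + 507·0.009716) / 0.7409 = 82 meV.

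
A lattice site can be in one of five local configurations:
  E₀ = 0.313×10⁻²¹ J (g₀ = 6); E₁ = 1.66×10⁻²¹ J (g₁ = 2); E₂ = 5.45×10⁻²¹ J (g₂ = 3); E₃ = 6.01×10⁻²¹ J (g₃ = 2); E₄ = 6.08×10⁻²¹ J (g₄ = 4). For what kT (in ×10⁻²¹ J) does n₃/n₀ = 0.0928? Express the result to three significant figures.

n₃/n₀ = (g₃/g₀) exp[−(E₃−E₀)/kT] = 0.0928.
⇒ (E₃−E₀)/kT = ln((2/6)/0.0928) = ln(3.5920) = 1.2787.
kT = 5.697 ×10⁻²¹ J / 1.2787 = 4.46 ×10⁻²¹ J.

4.46 ×10⁻²¹ J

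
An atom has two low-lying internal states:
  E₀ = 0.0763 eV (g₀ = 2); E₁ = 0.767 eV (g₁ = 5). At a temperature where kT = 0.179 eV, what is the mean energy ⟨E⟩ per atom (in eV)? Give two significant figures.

0.11 eV

Eᵢ/kT = 0.4263, 4.285.
Z = Σ gᵢe^(−Eᵢ/kT) = 2·e^(−0.4263) + 5·e^(−4.285) = 1.306 + 0.06887 = 1.375.
⟨E⟩ = Σ Eᵢ gᵢe^(−Eᵢ/kT) / Z = (0.0763·1.306 + 0.767·0.06887) / 1.375 = 0.11 eV.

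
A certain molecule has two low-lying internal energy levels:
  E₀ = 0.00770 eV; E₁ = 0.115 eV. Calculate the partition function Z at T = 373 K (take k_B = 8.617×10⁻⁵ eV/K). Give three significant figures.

k_BT = 8.617×10⁻⁵ × 373 K = 0.032141 eV.
Eᵢ/kT = 0.23957, 3.5780.
Z = Σ e^(−Eᵢ/kT) = e^(−0.23957) + e^(−3.5780) = 0.78697 + 0.027932 = 0.81490.

Z = 0.815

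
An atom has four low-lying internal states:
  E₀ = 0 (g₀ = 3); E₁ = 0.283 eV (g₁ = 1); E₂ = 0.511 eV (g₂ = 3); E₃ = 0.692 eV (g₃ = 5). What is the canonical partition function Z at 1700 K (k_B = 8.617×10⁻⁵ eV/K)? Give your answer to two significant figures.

Z = 3.3

k_BT = 8.617×10⁻⁵ × 1700 K = 0.1465 eV.
Eᵢ/kT = 0, 1.932, 3.488, 4.724.
Z = Σ gᵢe^(−Eᵢ/kT) = 3·e^(−0) + 1·e^(−1.932) + 3·e^(−3.488) + 5·e^(−4.724) = 3.000 + 0.1449 + 0.09169 + 0.04440 = 3.281.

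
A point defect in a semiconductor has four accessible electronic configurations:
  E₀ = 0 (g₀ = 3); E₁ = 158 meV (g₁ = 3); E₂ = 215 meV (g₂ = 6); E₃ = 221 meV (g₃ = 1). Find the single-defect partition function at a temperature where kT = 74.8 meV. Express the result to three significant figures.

Eᵢ/kT = 0, 2.1123, 2.8743, 2.9545.
Z = Σ gᵢe^(−Eᵢ/kT) = 3·e^(−0) + 3·e^(−2.1123) + 6·e^(−2.8743) + 1·e^(−2.9545) = 3.0000 + 0.36288 + 0.33873 + 0.052105 = 3.7537.

Z = 3.75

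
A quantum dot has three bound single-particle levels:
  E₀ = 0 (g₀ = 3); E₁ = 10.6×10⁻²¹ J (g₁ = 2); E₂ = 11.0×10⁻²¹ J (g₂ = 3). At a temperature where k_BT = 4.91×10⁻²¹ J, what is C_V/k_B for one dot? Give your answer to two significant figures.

0.64

Eᵢ/kT = 0, 2.159, 2.240.
Z = Σ gᵢe^(−Eᵢ/kT) = 3·e^(−0) + 2·e^(−2.159) + 3·e^(−2.240) = 3.000 + 0.2309 + 0.3194 = 3.550.
⟨E⟩ = 1.679, ⟨E²⟩ = 18.19.
C_V/k_B = (⟨E²⟩ − ⟨E⟩²)/(kT)² = (18.19 − 2.819)/24.11 = 0.64.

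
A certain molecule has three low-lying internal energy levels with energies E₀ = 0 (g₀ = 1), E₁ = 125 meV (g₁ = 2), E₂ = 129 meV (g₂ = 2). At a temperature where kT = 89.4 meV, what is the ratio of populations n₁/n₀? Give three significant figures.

0.494

n₁/n₀ = (g₁/g₀) exp[−(E₁−E₀)/kT] = (2/1) × exp(−(125 meV)/(89.4 meV)) = (2/1) × exp(-1.3982) = 0.494.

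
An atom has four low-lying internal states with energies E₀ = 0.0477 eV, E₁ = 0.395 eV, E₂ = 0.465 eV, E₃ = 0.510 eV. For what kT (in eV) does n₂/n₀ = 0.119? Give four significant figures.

n₂/n₀ = exp[−(E₂−E₀)/kT] = 0.119.
⇒ (E₂−E₀)/kT = ln(1/0.119) = ln(8.40336) = 2.12863.
kT = 0.4173 eV / 2.12863 = 0.1960 eV.

0.1960 eV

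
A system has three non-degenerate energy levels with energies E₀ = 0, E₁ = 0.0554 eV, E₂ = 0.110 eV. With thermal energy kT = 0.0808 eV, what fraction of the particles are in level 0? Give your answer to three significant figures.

Eᵢ/kT = 0, 0.68564, 1.3614.
Z = Σ e^(−Eᵢ/kT) = e^(−0) + e^(−0.68564) + e^(−1.3614) = 1.0000 + 0.50377 + 0.25630 = 1.7601.
P₀ = e^(−E₀/kT) / Z = 1.0000/1.7601 = 0.568.

0.568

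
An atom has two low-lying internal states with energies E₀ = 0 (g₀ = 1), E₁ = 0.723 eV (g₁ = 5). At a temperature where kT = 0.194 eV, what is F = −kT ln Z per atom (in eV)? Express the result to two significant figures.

Eᵢ/kT = 0, 3.727.
Z = Σ gᵢe^(−Eᵢ/kT) = 1·e^(−0) + 5·e^(−3.727) = 1.000 + 0.1203 = 1.120.
F = −kT ln Z = −0.194 × ln(1.120) = −0.194 × 0.1133 = -0.022 eV.

-0.022 eV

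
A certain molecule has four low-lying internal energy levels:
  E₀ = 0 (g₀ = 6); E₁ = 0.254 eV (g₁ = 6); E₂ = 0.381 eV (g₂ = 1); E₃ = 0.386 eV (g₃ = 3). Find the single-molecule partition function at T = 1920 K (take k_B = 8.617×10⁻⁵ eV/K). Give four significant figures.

k_BT = 8.617×10⁻⁵ × 1920 K = 0.165446 eV.
Eᵢ/kT = 0, 1.53524, 2.30287, 2.33309.
Z = Σ gᵢe^(−Eᵢ/kT) = 6·e^(−0) + 6·e^(−1.53524) + 1·e^(−2.30287) + 3·e^(−2.33309) = 6.00000 + 1.29242 + 0.0999715 + 0.290987 = 7.68338.

Z = 7.683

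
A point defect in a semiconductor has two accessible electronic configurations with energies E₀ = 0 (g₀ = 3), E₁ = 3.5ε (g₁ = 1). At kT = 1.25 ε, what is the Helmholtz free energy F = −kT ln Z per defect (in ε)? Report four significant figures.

-1.398 ε

Eᵢ/kT = 0, 2.80000.
Z = Σ gᵢe^(−Eᵢ/kT) = 3·e^(−0) + 1·e^(−2.80000) = 3.00000 + 0.0608101 = 3.06081.
F = −kT ln Z = −1.25 × ln(3.06081) = −1.25 × 1.11868 = -1.398 ε.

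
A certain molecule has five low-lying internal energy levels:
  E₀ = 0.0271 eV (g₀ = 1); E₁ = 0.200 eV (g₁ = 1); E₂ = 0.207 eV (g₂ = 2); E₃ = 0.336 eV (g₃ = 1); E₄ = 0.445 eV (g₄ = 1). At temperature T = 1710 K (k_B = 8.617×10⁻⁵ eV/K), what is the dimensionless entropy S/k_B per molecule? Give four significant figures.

1.457

k_BT = 8.617×10⁻⁵ × 1710 K = 0.147351 eV.
Eᵢ/kT = 0.183915, 1.35730, 1.40481, 2.28027, 3.02000.
Z = Σ gᵢe^(−Eᵢ/kT) = 1·e^(−0.183915) + 1·e^(−1.35730) + 2·e^(−1.40481) + 1·e^(−2.28027) + 1·e^(−3.02000) = 0.832007 + 0.257355 + 0.490827 + 0.102257 + 0.0488012 = 1.73125.
⟨E⟩ = Σ EᵢPᵢ = 0.133831 eV.
S/k_B = ln Z + ⟨E⟩/kT = ln(1.73125) + 0.133831/0.147351 = 0.548844 + 0.908246 = 1.457.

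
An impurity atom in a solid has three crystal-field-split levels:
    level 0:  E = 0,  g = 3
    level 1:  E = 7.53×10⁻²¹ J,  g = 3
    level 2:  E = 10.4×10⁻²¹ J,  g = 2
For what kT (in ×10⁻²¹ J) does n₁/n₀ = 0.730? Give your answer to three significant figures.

23.9 ×10⁻²¹ J

n₁/n₀ = (g₁/g₀) exp[−(E₁−E₀)/kT] = 0.730.
⇒ (E₁−E₀)/kT = ln((3/3)/0.730) = ln(1.3699) = 0.31474.
kT = 7.53 ×10⁻²¹ J / 0.31474 = 23.9 ×10⁻²¹ J.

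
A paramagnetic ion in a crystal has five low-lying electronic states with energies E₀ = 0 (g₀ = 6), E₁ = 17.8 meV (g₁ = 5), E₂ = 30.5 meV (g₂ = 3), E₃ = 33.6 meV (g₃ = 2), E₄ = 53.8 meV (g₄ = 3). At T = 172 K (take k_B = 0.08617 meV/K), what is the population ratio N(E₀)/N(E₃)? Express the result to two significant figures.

k_BT = 0.08617 × 172 K = 14.82 meV.
n₀/n₃ = (g₀/g₃) exp[−(E₀−E₃)/kT] = (6/2) × exp(−(-33.6 meV)/(14.82 meV)) = (6/2) × exp(2.267) = 29.

29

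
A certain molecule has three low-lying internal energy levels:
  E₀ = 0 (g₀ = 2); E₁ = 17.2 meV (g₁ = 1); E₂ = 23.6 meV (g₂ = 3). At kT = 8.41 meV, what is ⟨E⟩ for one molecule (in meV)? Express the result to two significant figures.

Eᵢ/kT = 0, 2.045, 2.806.
Z = Σ gᵢe^(−Eᵢ/kT) = 2·e^(−0) + 1·e^(−2.045) + 3·e^(−2.806) = 2.000 + 0.1294 + 0.1813 = 2.311.
⟨E⟩ = Σ Eᵢ gᵢe^(−Eᵢ/kT) / Z = (0·2.000 + 17.2·0.1294 + 23.6·0.1813) / 2.311 = 2.8 meV.

2.8 meV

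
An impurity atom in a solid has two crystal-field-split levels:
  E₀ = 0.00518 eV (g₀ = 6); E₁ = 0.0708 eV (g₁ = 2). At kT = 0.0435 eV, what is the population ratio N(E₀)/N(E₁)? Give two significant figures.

n₀/n₁ = (g₀/g₁) exp[−(E₀−E₁)/kT] = (6/2) × exp(−(-0.06562 eV)/(0.0435 eV)) = (6/2) × exp(1.509) = 14.

14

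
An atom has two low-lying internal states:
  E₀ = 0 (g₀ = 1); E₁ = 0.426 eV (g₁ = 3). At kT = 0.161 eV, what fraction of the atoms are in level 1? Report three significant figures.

Eᵢ/kT = 0, 2.6460.
Z = Σ gᵢe^(−Eᵢ/kT) = 1·e^(−0) + 3·e^(−2.6460) = 1.0000 + 0.21280 = 1.2128.
P₁ = g₁ e^(−E₁/kT) / Z = 0.21280/1.2128 = 0.175.

0.175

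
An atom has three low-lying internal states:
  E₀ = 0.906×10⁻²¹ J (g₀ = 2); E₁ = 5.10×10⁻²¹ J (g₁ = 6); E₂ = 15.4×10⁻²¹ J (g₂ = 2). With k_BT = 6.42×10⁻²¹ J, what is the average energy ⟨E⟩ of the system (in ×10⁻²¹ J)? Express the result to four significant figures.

3.931 ×10⁻²¹ J

Eᵢ/kT = 0.141121, 0.794393, 2.39875.
Z = Σ gᵢe^(−Eᵢ/kT) = 2·e^(−0.141121) + 6·e^(−0.794393) + 2·e^(−2.39875) = 1.73677 + 2.71113 + 0.181663 = 4.62956.
⟨E⟩ = Σ Eᵢ gᵢe^(−Eᵢ/kT) / Z = (0.906·1.73677 + 5.10·2.71113 + 15.4·0.181663) / 4.62956 = 3.931 ×10⁻²¹ J.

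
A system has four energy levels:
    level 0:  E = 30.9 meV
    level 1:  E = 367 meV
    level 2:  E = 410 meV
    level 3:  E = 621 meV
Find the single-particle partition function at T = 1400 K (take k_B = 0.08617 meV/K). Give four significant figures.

Z = 0.8610

k_BT = 0.08617 × 1400 K = 120.638 meV.
Eᵢ/kT = 0.256138, 3.04216, 3.39860, 5.14763.
Z = Σ e^(−Eᵢ/kT) = e^(−0.256138) + e^(−3.04216) + e^(−3.39860) + e^(−5.14763) = 0.774035 + 0.0477317 + 0.0334200 + 0.00581317 = 0.861000.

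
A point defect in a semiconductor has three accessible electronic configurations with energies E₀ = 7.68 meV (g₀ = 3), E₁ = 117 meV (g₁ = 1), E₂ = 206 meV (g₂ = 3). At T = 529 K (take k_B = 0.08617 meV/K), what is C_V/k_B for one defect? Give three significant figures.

0.386

k_BT = 0.08617 × 529 K = 45.584 meV.
Eᵢ/kT = 0.16848, 2.5667, 4.5191.
Z = Σ gᵢe^(−Eᵢ/kT) = 3·e^(−0.16848) + 1·e^(−2.5667) + 3·e^(−4.5191) = 2.5348 + 0.076789 + 0.032696 = 2.6443.
⟨E⟩ = 13.307 meV, ⟨E²⟩ = 978.77 meV².
C_V/k_B = (⟨E²⟩ − ⟨E⟩²)/(kT)² = (978.77 − 177.08)/2077.9 = 0.386.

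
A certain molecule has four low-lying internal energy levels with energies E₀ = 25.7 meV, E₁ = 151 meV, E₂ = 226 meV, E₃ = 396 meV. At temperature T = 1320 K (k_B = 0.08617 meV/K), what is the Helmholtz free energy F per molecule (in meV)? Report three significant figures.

-23.6 meV

k_BT = 0.08617 × 1320 K = 113.74 meV.
Eᵢ/kT = 0.22595, 1.3276, 1.9870, 3.4816.
Z = Σ e^(−Eᵢ/kT) = e^(−0.22595) + e^(−1.3276) + e^(−1.9870) + e^(−3.4816) = 0.79776 + 0.26511 + 0.13711 + 0.030758 = 1.2307.
F = −kT ln Z = −113.74 × ln(1.2307) = −113.74 × 0.20758 = -23.6 meV.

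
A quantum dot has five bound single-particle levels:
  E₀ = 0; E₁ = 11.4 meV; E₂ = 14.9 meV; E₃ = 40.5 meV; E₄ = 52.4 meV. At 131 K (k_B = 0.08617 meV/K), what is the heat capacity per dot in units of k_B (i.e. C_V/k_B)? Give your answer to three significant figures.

k_BT = 0.08617 × 131 K = 11.288 meV.
Eᵢ/kT = 0, 1.0099, 1.3200, 3.5879, 4.6421.
Z = Σ e^(−Eᵢ/kT) = e^(−0) + e^(−1.0099) + e^(−1.3200) + e^(−3.5879) + e^(−4.6421) = 1.0000 + 0.36426 + 0.26714 + 0.027656 + 0.0096374 = 1.6687.
⟨E⟩ = 5.8477 meV, ⟨E²⟩ = 106.95 meV².
C_V/k_B = (⟨E²⟩ − ⟨E⟩²)/(kT)² = (106.95 − 34.196)/127.42 = 0.571.

0.571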